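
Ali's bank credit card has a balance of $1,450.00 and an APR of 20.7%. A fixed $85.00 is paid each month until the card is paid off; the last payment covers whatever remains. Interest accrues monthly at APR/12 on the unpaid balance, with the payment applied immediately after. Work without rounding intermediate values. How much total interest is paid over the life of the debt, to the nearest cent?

Monthly rate r = 20.7%/12 = 1.725% = 0.01725.
Payoff takes n = ⌈−ln(1 − rB₀/P)/ln(1+r)⌉ = ⌈20.378⌉ = 21 payments; the last is $32.26.
Total paid = 20·$85.00 + $32.26 = $1,732.26.
Total interest = total paid − principal = $1,732.26 − $1,450.00 = $282.26.

$282.26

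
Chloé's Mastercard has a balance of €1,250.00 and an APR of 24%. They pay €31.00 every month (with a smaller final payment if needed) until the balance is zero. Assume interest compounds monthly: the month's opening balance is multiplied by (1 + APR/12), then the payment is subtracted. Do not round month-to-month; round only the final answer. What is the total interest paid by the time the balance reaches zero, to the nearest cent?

Monthly rate r = 24%/12 = 2% = 0.02.
Payoff takes n = ⌈−ln(1 − rB₀/P)/ln(1+r)⌉ = ⌈82.930⌉ = 83 payments; the last is €28.84.
Total paid = 82·€31.00 + €28.84 = €2,570.84.
Total interest = total paid − principal = €2,570.84 − €1,250.00 = €1,320.84.

€1,320.84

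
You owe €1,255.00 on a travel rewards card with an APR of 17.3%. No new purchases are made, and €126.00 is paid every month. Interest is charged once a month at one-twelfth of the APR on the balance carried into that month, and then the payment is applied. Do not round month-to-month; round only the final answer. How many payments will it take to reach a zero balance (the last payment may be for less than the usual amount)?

11 months

Monthly rate r = 17.3%/12 = 1.44167% = 0.0144167.
Recurrence: B ← B·(1+r) − €126.00.
Month 1: interest €18.09; balance after payment €1,147.09.
Month 2: interest €16.54; balance after payment €1,037.63.
Closed form: n = −ln(1 − rB₀/P)/ln(1+r) = −ln(0.85641)/ln(1.01442) ≈ 10.830, so the balance reaches zero during payment 11.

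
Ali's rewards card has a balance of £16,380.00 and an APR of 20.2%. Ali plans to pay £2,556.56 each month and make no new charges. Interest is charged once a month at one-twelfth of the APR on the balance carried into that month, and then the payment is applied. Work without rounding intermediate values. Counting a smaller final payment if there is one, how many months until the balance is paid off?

7 payments

Monthly rate r = 20.2%/12 = 1.68333% = 0.0168333.
Recurrence: B ← B·(1+r) − £2,556.56.
Month 1: interest £275.73; balance after payment £14,099.17.
Month 2: interest £237.34; balance after payment £11,779.95.
Closed form: n = −ln(1 − rB₀/P)/ln(1+r) = −ln(0.89215)/ln(1.01683) ≈ 6.836, so the balance reaches zero during payment 7.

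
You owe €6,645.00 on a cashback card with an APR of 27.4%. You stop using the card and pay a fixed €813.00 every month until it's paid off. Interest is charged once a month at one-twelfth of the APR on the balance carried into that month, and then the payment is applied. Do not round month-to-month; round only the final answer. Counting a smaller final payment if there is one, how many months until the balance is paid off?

10 months

Monthly rate r = 27.4%/12 = 2.28333% = 0.0228333.
Recurrence: B ← B·(1+r) − €813.00.
Month 1: interest €151.73; balance after payment €5,983.73.
Month 2: interest €136.63; balance after payment €5,307.36.
Closed form: n = −ln(1 − rB₀/P)/ln(1+r) = −ln(0.81337)/ln(1.02283) ≈ 9.150, so the balance reaches zero during payment 10.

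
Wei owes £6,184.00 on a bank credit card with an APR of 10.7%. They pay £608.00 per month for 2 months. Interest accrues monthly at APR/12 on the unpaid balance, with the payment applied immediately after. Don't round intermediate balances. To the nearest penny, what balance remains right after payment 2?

Monthly rate r = 10.7%/12 = 0.891667% = 0.00891667.
Each month: B ← B·(1+r) − £608.00.
Month 1: interest £55.14; balance after payment £5,631.14.
Month 2: interest £50.21; balance after payment £5,073.35.

£5,073.35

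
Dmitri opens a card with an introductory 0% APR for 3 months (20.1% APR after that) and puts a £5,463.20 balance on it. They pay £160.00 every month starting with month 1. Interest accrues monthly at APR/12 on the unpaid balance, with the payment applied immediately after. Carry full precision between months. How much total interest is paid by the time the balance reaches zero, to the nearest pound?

£2,120

Promo months 1–3 at r₀ = 0%/12 = 0; months 4+ at r₁ = 20.1%/12 = 0.01675.
After month 3 (no interest yet): B = £5,463.20 − 3·£160.00 = £4,983.20.
Then at r₁ with £160.00/mo: n₂ = −ln(1 − r₁·B/P)/ln(1+r₁) ≈ 44.40 → 45 more payments.
Total paid = 47·£160.00 + £63.67 = £7,583.67; interest = £7,583.67 − £5,463.20 = £2,120.47.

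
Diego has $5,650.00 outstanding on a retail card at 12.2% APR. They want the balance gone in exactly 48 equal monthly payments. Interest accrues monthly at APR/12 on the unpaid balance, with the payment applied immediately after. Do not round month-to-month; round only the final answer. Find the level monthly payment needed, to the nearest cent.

$149.34

Monthly rate r = 12.2%/12 = 1.01667% = 0.0101667.
Level-payment amortization: P = B₀·r / (1 − (1+r)^(−n)) = 5650.00·0.0101667 / (1 − 1.01017^(−48)).
Denominator 1 − (1+r)^(−48) = 0.384632741.
P = 57.4417 / 0.384632741 ≈ 149.34.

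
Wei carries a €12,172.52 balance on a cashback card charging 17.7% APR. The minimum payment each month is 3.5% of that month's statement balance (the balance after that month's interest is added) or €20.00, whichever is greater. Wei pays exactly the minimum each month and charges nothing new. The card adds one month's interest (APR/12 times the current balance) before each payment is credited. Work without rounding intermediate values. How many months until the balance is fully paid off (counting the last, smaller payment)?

Monthly rate r = 17.7%/12 = 1.475% = 0.01475.
While 3.5% of the post-interest balance exceeds €20.00, each month B ← (B·(1+r))·(1 − 0.035), i.e. B shrinks by the factor (1+r)·0.965 = 0.97923.
This holds for months 1–147. Entering month 148 the balance is €556.77; 3.5% of the post-interest balance is now below €20.00, so the flat €20.00 minimum applies from here.
From month 148 a fixed €20.00 at rate r clears €556.77 in 37 more payments. Total: 147 + 37 = 184 months.

184 months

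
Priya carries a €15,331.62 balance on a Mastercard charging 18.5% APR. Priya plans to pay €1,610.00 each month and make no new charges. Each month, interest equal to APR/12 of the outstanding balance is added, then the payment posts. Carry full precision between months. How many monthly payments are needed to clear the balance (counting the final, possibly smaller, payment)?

Monthly rate r = 18.5%/12 = 1.54167% = 0.0154167.
Recurrence: B ← B·(1+r) − €1,610.00.
Month 1: interest €236.36; balance after payment €13,957.98.
Month 2: interest €215.19; balance after payment €12,563.17.
Closed form: n = −ln(1 − rB₀/P)/ln(1+r) = −ln(0.85319)/ln(1.01542) ≈ 10.378, so the balance reaches zero during payment 11.

11 payments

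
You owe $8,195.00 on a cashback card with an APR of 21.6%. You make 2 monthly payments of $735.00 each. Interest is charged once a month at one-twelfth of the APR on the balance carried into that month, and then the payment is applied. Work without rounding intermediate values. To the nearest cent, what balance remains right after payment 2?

$7,009.45

Monthly rate r = 21.6%/12 = 1.8% = 0.018.
Each month: B ← B·(1+r) − $735.00.
Month 1: interest $147.51; balance after payment $7,607.51.
Month 2: interest $136.94; balance after payment $7,009.45.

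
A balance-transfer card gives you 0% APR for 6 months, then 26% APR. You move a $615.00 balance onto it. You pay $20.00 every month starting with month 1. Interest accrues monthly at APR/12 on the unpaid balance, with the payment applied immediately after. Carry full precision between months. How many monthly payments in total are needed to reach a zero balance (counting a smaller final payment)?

42 months

Promo months 1–6 at r₀ = 0%/12 = 0; months 7+ at r₁ = 26%/12 = 0.0216667.
After month 6 (no interest yet): B = $615.00 − 6·$20.00 = $495.00.
Then at r₁ with $20.00/mo: n₂ = −ln(1 − r₁·B/P)/ln(1+r₁) ≈ 35.85 → 36 more payments.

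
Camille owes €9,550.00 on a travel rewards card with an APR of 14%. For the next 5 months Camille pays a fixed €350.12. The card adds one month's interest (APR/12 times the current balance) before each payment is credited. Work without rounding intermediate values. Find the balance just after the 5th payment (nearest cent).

Monthly rate r = 14%/12 = 1.16667% = 0.0116667.
Each month: B ← B·(1+r) − €350.12.
Month 1: interest €111.42; balance after payment €9,311.30.
Month 2: interest €108.63; balance after payment €9,069.81.
Month 3: interest €105.81; balance after payment €8,825.50.
Month 4: interest €102.96; balance after payment €8,578.35.
Month 5: interest €100.08; balance after payment €8,328.31.

€8,328.31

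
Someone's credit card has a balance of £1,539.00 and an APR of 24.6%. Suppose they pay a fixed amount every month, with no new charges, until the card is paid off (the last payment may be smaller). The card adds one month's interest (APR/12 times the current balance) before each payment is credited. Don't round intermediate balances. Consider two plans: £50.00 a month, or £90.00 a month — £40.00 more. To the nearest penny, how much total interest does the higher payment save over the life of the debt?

£541.94

Monthly rate r = 24.6%/12 = 2.05% = 0.0205.
At £50.00/mo: n = ⌈−ln(1 − rB₀/P)/ln(1+r)⌉ = 50 payments (last £6.44); total interest = total paid − £1,539.00 = £917.44.
At £90.00/mo: 22 payments (last £24.50); total interest £375.50.
Interest saved = £917.44 − £375.50 = £541.94.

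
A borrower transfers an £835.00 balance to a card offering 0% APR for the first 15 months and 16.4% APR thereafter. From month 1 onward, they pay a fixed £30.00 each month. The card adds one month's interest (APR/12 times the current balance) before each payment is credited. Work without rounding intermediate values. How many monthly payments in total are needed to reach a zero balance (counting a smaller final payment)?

30 months

Promo months 1–15 at r₀ = 0%/12 = 0; months 16+ at r₁ = 16.4%/12 = 0.0136667.
After month 15 (no interest yet): B = £835.00 − 15·£30.00 = £385.00.
Then at r₁ with £30.00/mo: n₂ = −ln(1 − r₁·B/P)/ln(1+r₁) ≈ 14.21 → 15 more payments.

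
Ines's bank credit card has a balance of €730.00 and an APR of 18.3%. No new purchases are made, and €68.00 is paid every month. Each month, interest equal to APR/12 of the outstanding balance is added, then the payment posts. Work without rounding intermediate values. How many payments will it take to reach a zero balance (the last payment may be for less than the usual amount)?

12 payments

Monthly rate r = 18.3%/12 = 1.525% = 0.01525.
Recurrence: B ← B·(1+r) − €68.00.
Month 1: interest €11.13; balance after payment €673.13.
Month 2: interest €10.27; balance after payment €615.40.
Closed form: n = −ln(1 − rB₀/P)/ln(1+r) = −ln(0.83629)/ln(1.01525) ≈ 11.813, so the balance reaches zero during payment 12.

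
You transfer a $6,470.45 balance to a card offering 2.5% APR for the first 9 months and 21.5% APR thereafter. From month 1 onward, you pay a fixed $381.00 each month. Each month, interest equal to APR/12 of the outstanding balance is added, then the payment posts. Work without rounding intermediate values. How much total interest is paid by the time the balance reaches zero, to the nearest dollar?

Promo months 1–9 at r₀ = 2.5%/12 = 0.00208333; months 10+ at r₁ = 21.5%/12 = 0.0179167.
After month 9: iterate B ← B·(1+r₀) − $381.00 for 9 months → $3,135.07.
Then at r₁ with $381.00/mo: n₂ = −ln(1 − r₁·B/P)/ln(1+r₁) ≈ 8.98 → 9 more payments.
Total paid = 17·$381.00 + $374.09 = $6,851.09; interest = $6,851.09 − $6,470.45 = $380.64.

$381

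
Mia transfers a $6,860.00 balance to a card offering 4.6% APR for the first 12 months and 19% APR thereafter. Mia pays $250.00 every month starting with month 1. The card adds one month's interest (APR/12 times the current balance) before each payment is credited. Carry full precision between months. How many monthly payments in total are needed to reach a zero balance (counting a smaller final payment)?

32 months

Promo months 1–12 at r₀ = 4.6%/12 = 0.00383333; months 13+ at r₁ = 19%/12 = 0.0158333.
After month 12: iterate B ← B·(1+r₀) − $250.00 for 12 months → $4,118.23.
Then at r₁ with $250.00/mo: n₂ = −ln(1 − r₁·B/P)/ln(1+r₁) ≈ 19.24 → 20 more payments.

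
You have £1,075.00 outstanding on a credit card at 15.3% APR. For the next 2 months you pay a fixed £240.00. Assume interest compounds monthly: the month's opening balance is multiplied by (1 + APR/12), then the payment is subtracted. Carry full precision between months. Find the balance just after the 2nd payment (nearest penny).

£619.53

Monthly rate r = 15.3%/12 = 1.275% = 0.01275.
Each month: B ← B·(1+r) − £240.00.
Month 1: interest £13.71; balance after payment £848.71.
Month 2: interest £10.82; balance after payment £619.53.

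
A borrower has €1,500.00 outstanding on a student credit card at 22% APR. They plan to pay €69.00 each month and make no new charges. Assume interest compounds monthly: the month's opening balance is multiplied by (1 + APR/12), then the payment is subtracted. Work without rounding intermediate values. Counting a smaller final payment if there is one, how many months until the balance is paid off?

28 months

Monthly rate r = 22%/12 = 1.83333% = 0.0183333.
Recurrence: B ← B·(1+r) − €69.00.
Month 1: interest €27.50; balance after payment €1,458.50.
Month 2: interest €26.74; balance after payment €1,416.24.
Closed form: n = −ln(1 − rB₀/P)/ln(1+r) = −ln(0.60145)/ln(1.01833) ≈ 27.985, so the balance reaches zero during payment 28.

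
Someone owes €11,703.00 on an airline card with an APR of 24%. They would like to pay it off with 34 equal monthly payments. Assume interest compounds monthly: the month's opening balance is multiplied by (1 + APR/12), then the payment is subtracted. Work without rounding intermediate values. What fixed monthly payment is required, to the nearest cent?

Monthly rate r = 24%/12 = 2% = 0.02.
Level-payment amortization: P = B₀·r / (1 − (1+r)^(−n)) = 11703.00·0.02 / (1 − 1.02^(−34)).
Denominator 1 − (1+r)^(−34) = 0.489971834.
P = 234.06 / 0.489971834 ≈ 477.70.

€477.70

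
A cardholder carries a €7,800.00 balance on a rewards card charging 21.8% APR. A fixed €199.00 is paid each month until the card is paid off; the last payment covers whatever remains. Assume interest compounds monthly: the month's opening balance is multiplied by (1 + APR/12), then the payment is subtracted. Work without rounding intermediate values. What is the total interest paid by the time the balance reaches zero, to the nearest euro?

€5,962

Monthly rate r = 21.8%/12 = 1.81667% = 0.0181667.
Payoff takes n = ⌈−ln(1 − rB₀/P)/ln(1+r)⌉ = ⌈69.153⌉ = 70 payments; the last is €30.67.
Total paid = 69·€199.00 + €30.67 = €13,761.67.
Total interest = total paid − principal = €13,761.67 − €7,800.00 = €5,961.67.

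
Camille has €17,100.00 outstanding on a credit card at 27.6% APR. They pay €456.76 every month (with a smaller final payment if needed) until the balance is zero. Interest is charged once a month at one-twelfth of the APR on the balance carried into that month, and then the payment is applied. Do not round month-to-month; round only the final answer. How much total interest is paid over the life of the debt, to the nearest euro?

Monthly rate r = 27.6%/12 = 2.3% = 0.023.
Payoff takes n = ⌈−ln(1 − rB₀/P)/ln(1+r)⌉ = ⌈86.798⌉ = 87 payments; the last is €365.46.
Total paid = 86·€456.76 + €365.46 = €39,646.82.
Total interest = total paid − principal = €39,646.82 − €17,100.00 = €22,546.82.

€22,547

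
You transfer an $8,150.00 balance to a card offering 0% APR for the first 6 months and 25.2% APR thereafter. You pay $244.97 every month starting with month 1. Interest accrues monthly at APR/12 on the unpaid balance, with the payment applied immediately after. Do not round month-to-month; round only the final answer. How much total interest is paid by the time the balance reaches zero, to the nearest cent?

Promo months 1–6 at r₀ = 0%/12 = 0; months 7+ at r₁ = 25.2%/12 = 0.021.
After month 6 (no interest yet): B = $8,150.00 − 6·$244.97 = $6,680.18.
Then at r₁ with $244.97/mo: n₂ = −ln(1 − r₁·B/P)/ln(1+r₁) ≈ 40.91 → 41 more payments.
Total paid = 46·$244.97 + $222.60 = $11,491.22; interest = $11,491.22 − $8,150.00 = $3,341.22.

$3,341.22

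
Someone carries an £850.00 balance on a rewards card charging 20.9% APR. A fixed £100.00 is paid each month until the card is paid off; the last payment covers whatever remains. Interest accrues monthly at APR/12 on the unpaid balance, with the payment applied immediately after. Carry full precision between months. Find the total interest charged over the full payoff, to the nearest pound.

Monthly rate r = 20.9%/12 = 1.74167% = 0.0174167.
Payoff takes n = ⌈−ln(1 − rB₀/P)/ln(1+r)⌉ = ⌈9.279⌉ = 10 payments; the last is £28.07.
Total paid = 9·£100.00 + £28.07 = £928.07.
Total interest = total paid − principal = £928.07 − £850.00 = £78.07.

£78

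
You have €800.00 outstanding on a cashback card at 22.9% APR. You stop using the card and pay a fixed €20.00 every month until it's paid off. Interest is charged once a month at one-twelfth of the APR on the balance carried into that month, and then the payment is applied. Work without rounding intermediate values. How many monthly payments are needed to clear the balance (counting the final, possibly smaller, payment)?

77 payments

Monthly rate r = 22.9%/12 = 1.90833% = 0.0190833.
Recurrence: B ← B·(1+r) − €20.00.
Month 1: interest €15.27; balance after payment €795.27.
Month 2: interest €15.18; balance after payment €790.44.
Closed form: n = −ln(1 − rB₀/P)/ln(1+r) = −ln(0.23667)/ln(1.01908) ≈ 76.235, so the balance reaches zero during payment 77.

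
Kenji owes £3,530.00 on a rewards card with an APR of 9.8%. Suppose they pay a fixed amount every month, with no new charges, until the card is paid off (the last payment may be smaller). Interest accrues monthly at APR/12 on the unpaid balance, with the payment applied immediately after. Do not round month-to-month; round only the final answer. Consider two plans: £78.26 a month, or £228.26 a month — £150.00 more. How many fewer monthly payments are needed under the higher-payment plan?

40 fewer payments

Monthly rate r = 9.8%/12 = 0.816667% = 0.00816667.
At £78.26/mo: n = ⌈−ln(1 − rB₀/P)/ln(1+r)⌉ = 57 payments (last £38.27); total interest = total paid − £3,530.00 = £890.83.
At £228.26/mo: 17 payments (last £137.11); total interest £259.27.
Payments saved = 57 − 17 = 40.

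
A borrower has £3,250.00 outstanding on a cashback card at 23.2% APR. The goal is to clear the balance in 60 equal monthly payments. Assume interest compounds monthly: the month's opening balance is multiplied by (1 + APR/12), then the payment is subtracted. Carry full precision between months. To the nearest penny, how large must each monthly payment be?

Monthly rate r = 23.2%/12 = 1.93333% = 0.0193333.
Level-payment amortization: P = B₀·r / (1 − (1+r)^(−n)) = 3250.00·0.0193333 / (1 − 1.01933^(−60)).
Denominator 1 − (1+r)^(−60) = 0.683023972.
P = 62.8333 / 0.683023972 ≈ 91.99.

£91.99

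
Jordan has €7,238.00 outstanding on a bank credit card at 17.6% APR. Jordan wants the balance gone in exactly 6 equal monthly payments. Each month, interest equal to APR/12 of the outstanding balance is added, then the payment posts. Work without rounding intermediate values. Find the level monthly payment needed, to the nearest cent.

Monthly rate r = 17.6%/12 = 1.46667% = 0.0146667.
Level-payment amortization: P = B₀·r / (1 − (1+r)^(−n)) = 7238.00·0.0146667 / (1 − 1.01467^(−6)).
Denominator 1 − (1+r)^(−6) = 0.0836536808.
P = 106.157 / 0.0836536808 ≈ 1269.01.

€1,269.01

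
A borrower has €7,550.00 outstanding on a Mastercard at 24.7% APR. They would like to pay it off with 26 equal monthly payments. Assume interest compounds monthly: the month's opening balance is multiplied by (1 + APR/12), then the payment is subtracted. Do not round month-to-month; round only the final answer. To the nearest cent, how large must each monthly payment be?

Monthly rate r = 24.7%/12 = 2.05833% = 0.0205833.
Level-payment amortization: P = B₀·r / (1 − (1+r)^(−n)) = 7550.00·0.0205833 / (1 − 1.02058^(−26)).
Denominator 1 − (1+r)^(−26) = 0.411238052.
P = 155.404 / 0.411238052 ≈ 377.89.

€377.89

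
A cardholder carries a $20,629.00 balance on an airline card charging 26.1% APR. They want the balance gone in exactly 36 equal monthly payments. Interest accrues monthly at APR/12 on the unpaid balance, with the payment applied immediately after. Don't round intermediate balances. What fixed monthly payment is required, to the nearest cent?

$832.25

Monthly rate r = 26.1%/12 = 2.175% = 0.02175.
Level-payment amortization: P = B₀·r / (1 − (1+r)^(−n)) = 20629.00·0.02175 / (1 − 1.02175^(−36)).
Denominator 1 − (1+r)^(−36) = 0.539114834.
P = 448.681 / 0.539114834 ≈ 832.25.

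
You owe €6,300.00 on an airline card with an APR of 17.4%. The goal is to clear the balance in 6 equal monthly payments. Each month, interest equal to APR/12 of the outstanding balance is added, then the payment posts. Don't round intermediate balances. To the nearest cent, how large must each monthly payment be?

€1,103.93

Monthly rate r = 17.4%/12 = 1.45% = 0.0145.
Level-payment amortization: P = B₀·r / (1 − (1+r)^(−n)) = 6300.00·0.0145 / (1 − 1.0145^(−6)).
Denominator 1 − (1+r)^(−6) = 0.0827500605.
P = 91.35 / 0.0827500605 ≈ 1103.93.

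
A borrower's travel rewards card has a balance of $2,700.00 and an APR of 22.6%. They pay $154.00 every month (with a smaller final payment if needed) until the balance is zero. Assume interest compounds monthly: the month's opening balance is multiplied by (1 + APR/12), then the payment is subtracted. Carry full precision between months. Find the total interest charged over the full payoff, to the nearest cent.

Monthly rate r = 22.6%/12 = 1.88333% = 0.0188333.
Payoff takes n = ⌈−ln(1 − rB₀/P)/ln(1+r)⌉ = ⌈21.479⌉ = 22 payments; the last is $74.20.
Total paid = 21·$154.00 + $74.20 = $3,308.20.
Total interest = total paid − principal = $3,308.20 − $2,700.00 = $608.20.

$608.20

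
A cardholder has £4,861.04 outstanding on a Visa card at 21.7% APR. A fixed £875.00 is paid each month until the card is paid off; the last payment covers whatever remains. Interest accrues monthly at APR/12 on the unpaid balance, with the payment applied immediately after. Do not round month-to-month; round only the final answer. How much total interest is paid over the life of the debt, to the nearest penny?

Monthly rate r = 21.7%/12 = 1.80833% = 0.0180833.
Payoff takes n = ⌈−ln(1 − rB₀/P)/ln(1+r)⌉ = ⌈5.908⌉ = 6 payments; the last is £794.74.
Total paid = 5·£875.00 + £794.74 = £5,169.74.
Total interest = total paid − principal = £5,169.74 − £4,861.04 = £308.70.

£308.70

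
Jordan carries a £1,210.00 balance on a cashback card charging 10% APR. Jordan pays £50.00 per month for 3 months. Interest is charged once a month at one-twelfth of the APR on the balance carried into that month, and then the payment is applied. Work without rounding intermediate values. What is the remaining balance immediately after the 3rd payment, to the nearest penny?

£1,089.25

Monthly rate r = 10%/12 = 0.833333% = 0.00833333.
Each month: B ← B·(1+r) − £50.00.
Month 1: interest £10.08; balance after payment £1,170.08.
Month 2: interest £9.75; balance after payment £1,129.83.
Month 3: interest £9.42; balance after payment £1,089.25.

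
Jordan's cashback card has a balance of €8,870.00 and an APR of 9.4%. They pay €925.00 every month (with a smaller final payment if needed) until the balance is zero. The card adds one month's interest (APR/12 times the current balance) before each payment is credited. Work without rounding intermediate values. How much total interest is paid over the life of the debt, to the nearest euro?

Monthly rate r = 9.4%/12 = 0.783333% = 0.00783333.
Payoff takes n = ⌈−ln(1 − rB₀/P)/ln(1+r)⌉ = ⌈10.007⌉ = 11 payments; the last is €6.91.
Total paid = 10·€925.00 + €6.91 = €9,256.91.
Total interest = total paid − principal = €9,256.91 − €8,870.00 = €386.91.

€387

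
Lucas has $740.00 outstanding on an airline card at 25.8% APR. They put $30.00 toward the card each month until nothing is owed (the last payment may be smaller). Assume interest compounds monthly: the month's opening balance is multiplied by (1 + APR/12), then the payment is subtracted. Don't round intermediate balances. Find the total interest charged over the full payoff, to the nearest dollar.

$326

Monthly rate r = 25.8%/12 = 2.15% = 0.0215.
Payoff takes n = ⌈−ln(1 − rB₀/P)/ln(1+r)⌉ = ⌈35.527⌉ = 36 payments; the last is $15.89.
Total paid = 35·$30.00 + $15.89 = $1,065.89.
Total interest = total paid − principal = $1,065.89 − $740.00 = $325.89.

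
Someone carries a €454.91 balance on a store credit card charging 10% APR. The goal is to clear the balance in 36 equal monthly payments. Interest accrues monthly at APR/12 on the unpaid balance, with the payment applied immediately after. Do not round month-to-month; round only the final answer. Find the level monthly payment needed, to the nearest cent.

€14.68

Monthly rate r = 10%/12 = 0.833333% = 0.00833333.
Level-payment amortization: P = B₀·r / (1 − (1+r)^(−n)) = 454.91·0.00833333 / (1 − 1.00833^(−36)).
Denominator 1 − (1+r)^(−36) = 0.258260297.
P = 3.79092 / 0.258260297 ≈ 14.68.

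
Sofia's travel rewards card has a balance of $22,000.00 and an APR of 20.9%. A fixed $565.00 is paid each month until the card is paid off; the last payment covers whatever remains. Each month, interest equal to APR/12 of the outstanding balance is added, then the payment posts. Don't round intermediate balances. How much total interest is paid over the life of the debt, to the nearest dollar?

Monthly rate r = 20.9%/12 = 1.74167% = 0.0174167.
Payoff takes n = ⌈−ln(1 − rB₀/P)/ln(1+r)⌉ = ⌈65.660⌉ = 66 payments; the last is $374.04.
Total paid = 65·$565.00 + $374.04 = $37,099.04.
Total interest = total paid − principal = $37,099.04 − $22,000.00 = $15,099.04.

$15,099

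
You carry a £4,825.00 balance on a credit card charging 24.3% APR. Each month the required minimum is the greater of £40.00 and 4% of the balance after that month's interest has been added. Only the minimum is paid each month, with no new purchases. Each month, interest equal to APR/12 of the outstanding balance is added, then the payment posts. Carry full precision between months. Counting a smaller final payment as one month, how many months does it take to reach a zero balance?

Monthly rate r = 24.3%/12 = 2.025% = 0.02025.
While 4% of the post-interest balance exceeds £40.00, each month B ← (B·(1+r))·(1 − 0.04), i.e. B shrinks by the factor (1+r)·0.96 = 0.97944.
This holds for months 1–77. Entering month 78 the balance is £974.52; 4% of the post-interest balance is now below £40.00, so the flat £40.00 minimum applies from here.
From month 78 a fixed £40.00 at rate r clears £974.52 in 34 more payments. Total: 77 + 34 = 111 months.

111 months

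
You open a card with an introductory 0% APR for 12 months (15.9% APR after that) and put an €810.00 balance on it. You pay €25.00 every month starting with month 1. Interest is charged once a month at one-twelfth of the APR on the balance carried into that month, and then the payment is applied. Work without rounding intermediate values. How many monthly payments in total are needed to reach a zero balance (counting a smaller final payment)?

Promo months 1–12 at r₀ = 0%/12 = 0; months 13+ at r₁ = 15.9%/12 = 0.01325.
After month 12 (no interest yet): B = €810.00 − 12·€25.00 = €510.00.
Then at r₁ with €25.00/mo: n₂ = −ln(1 − r₁·B/P)/ln(1+r₁) ≈ 23.94 → 24 more payments.

36 payments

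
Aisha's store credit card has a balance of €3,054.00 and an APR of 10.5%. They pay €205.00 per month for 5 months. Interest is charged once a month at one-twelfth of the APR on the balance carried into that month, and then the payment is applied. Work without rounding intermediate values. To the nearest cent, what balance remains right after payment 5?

€2,146.88

Monthly rate r = 10.5%/12 = 0.875% = 0.00875.
Each month: B ← B·(1+r) − €205.00.
Month 1: interest €26.72; balance after payment €2,875.72.
Month 2: interest €25.16; balance after payment €2,695.89.
Month 3: interest €23.59; balance after payment €2,514.47.
Month 4: interest €22.00; balance after payment €2,331.48.
Month 5: interest €20.40; balance after payment €2,146.88.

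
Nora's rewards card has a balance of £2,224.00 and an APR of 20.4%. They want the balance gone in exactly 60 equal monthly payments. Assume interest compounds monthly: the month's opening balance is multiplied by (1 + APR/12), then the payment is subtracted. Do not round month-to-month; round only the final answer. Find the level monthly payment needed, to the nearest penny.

£59.42

Monthly rate r = 20.4%/12 = 1.7% = 0.017.
Level-payment amortization: P = B₀·r / (1 − (1+r)^(−n)) = 2224.00·0.017 / (1 − 1.017^(−60)).
Denominator 1 − (1+r)^(−60) = 0.636300399.
P = 37.808 / 0.636300399 ≈ 59.42.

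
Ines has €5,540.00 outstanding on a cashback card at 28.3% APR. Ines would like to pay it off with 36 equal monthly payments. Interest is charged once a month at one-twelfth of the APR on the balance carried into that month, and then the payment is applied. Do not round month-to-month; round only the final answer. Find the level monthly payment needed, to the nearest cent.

Monthly rate r = 28.3%/12 = 2.35833% = 0.0235833.
Level-payment amortization: P = B₀·r / (1 − (1+r)^(−n)) = 5540.00·0.0235833 / (1 − 1.02358^(−36)).
Denominator 1 − (1+r)^(−36) = 0.567919575.
P = 130.652 / 0.567919575 ≈ 230.05.

€230.05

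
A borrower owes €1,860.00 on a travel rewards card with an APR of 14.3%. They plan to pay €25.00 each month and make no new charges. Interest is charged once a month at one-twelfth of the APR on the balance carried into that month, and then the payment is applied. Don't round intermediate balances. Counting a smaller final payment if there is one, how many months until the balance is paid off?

Monthly rate r = 14.3%/12 = 1.19167% = 0.0119167.
Recurrence: B ← B·(1+r) − €25.00.
Month 1: interest €22.17; balance after payment €1,857.16.
Month 2: interest €22.13; balance after payment €1,854.30.
Closed form: n = −ln(1 − rB₀/P)/ln(1+r) = −ln(0.1134)/ln(1.01192) ≈ 183.758, so the balance reaches zero during payment 184.

184 payments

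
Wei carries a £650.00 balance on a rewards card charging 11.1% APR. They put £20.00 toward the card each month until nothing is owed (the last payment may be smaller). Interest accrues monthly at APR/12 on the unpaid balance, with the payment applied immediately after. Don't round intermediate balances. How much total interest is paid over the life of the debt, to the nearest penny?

Monthly rate r = 11.1%/12 = 0.925% = 0.00925.
Payoff takes n = ⌈−ln(1 − rB₀/P)/ln(1+r)⌉ = ⌈38.835⌉ = 39 payments; the last is £16.70.
Total paid = 38·£20.00 + £16.70 = £776.70.
Total interest = total paid − principal = £776.70 − £650.00 = £126.70.

£126.70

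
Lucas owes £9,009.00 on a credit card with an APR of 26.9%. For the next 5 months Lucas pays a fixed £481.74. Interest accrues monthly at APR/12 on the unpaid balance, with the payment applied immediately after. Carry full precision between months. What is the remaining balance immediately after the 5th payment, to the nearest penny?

Monthly rate r = 26.9%/12 = 2.24167% = 0.0224167.
Each month: B ← B·(1+r) − £481.74.
Month 1: interest £201.95; balance after payment £8,729.21.
Month 2: interest £195.68; balance after payment £8,443.15.
Month 3: interest £189.27; balance after payment £8,150.68.
Month 4: interest £182.71; balance after payment £7,851.65.
Month 5: interest £176.01; balance after payment £7,545.92.

£7,545.92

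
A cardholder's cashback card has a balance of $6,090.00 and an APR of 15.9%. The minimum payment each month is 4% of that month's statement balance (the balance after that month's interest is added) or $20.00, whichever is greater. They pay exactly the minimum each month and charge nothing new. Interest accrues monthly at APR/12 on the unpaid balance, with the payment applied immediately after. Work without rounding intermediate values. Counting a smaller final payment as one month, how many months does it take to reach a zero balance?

Monthly rate r = 15.9%/12 = 1.325% = 0.01325.
While 4% of the post-interest balance exceeds $20.00, each month B ← (B·(1+r))·(1 − 0.04), i.e. B shrinks by the factor (1+r)·0.96 = 0.97272.
This holds for months 1–91. Entering month 92 the balance is $491.49; 4% of the post-interest balance is now below $20.00, so the flat $20.00 minimum applies from here.
From month 92 a fixed $20.00 at rate r clears $491.49 in 30 more payments. Total: 91 + 30 = 121 months.

121 months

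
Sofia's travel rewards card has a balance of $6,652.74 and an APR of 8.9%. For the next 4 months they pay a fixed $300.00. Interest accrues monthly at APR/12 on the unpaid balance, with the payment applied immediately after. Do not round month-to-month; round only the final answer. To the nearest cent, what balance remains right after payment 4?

$5,638.90

Monthly rate r = 8.9%/12 = 0.741667% = 0.00741667.
Each month: B ← B·(1+r) − $300.00.
Month 1: interest $49.34; balance after payment $6,402.08.
Month 2: interest $47.48; balance after payment $6,149.56.
Month 3: interest $45.61; balance after payment $5,895.17.
Month 4: interest $43.72; balance after payment $5,638.90.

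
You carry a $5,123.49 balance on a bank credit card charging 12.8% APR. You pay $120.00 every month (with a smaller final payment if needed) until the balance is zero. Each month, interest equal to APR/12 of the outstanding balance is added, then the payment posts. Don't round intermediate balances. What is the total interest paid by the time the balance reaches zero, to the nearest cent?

Monthly rate r = 12.8%/12 = 1.06667% = 0.0106667.
Payoff takes n = ⌈−ln(1 − rB₀/P)/ln(1+r)⌉ = ⌈57.279⌉ = 58 payments; the last is $33.64.
Total paid = 57·$120.00 + $33.64 = $6,873.64.
Total interest = total paid − principal = $6,873.64 − $5,123.49 = $1,750.15.

$1,750.15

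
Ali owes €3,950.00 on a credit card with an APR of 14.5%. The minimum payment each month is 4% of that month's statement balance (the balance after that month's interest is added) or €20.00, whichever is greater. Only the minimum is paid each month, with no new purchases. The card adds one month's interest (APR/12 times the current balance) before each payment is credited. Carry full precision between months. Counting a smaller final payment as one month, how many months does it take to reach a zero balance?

Monthly rate r = 14.5%/12 = 1.20833% = 0.0120833.
While 4% of the post-interest balance exceeds €20.00, each month B ← (B·(1+r))·(1 − 0.04), i.e. B shrinks by the factor (1+r)·0.96 = 0.9716.
This holds for months 1–73. Entering month 74 the balance is €482.15; 4% of the post-interest balance is now below €20.00, so the flat €20.00 minimum applies from here.
From month 74 a fixed €20.00 at rate r clears €482.15 in 29 more payments. Total: 73 + 29 = 102 months.

102 months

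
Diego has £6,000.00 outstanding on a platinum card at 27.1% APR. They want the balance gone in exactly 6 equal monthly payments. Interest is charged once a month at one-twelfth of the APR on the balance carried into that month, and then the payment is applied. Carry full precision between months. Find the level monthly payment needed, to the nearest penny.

Monthly rate r = 27.1%/12 = 2.25833% = 0.0225833.
Level-payment amortization: P = B₀·r / (1 − (1+r)^(−n)) = 6000.00·0.0225833 / (1 − 1.02258^(−6)).
Denominator 1 − (1+r)^(−6) = 0.125403491.
P = 135.5 / 0.125403491 ≈ 1080.51.

£1,080.51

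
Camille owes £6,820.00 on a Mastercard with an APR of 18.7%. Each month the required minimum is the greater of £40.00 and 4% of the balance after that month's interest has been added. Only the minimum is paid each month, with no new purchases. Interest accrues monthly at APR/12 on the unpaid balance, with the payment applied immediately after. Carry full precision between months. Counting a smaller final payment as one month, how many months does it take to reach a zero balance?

Monthly rate r = 18.7%/12 = 1.55833% = 0.0155833.
While 4% of the post-interest balance exceeds £40.00, each month B ← (B·(1+r))·(1 − 0.04), i.e. B shrinks by the factor (1+r)·0.96 = 0.97496.
This holds for months 1–77. Entering month 78 the balance is £967.76; 4% of the post-interest balance is now below £40.00, so the flat £40.00 minimum applies from here.
From month 78 a fixed £40.00 at rate r clears £967.76 in 31 more payments. Total: 77 + 31 = 108 months.

108 months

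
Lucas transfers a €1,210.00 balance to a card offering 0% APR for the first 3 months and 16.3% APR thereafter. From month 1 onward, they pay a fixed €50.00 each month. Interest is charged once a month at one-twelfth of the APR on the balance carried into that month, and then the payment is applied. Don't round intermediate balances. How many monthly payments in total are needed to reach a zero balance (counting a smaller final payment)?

Promo months 1–3 at r₀ = 0%/12 = 0; months 4+ at r₁ = 16.3%/12 = 0.0135833.
After month 3 (no interest yet): B = €1,210.00 − 3·€50.00 = €1,060.00.
Then at r₁ with €50.00/mo: n₂ = −ln(1 − r₁·B/P)/ln(1+r₁) ≈ 25.17 → 26 more payments.

29 months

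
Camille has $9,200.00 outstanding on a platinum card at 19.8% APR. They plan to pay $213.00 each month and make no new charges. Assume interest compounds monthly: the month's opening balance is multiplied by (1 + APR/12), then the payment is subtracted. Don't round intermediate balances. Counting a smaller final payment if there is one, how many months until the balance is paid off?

Monthly rate r = 19.8%/12 = 1.65% = 0.0165.
Recurrence: B ← B·(1+r) − $213.00.
Month 1: interest $151.80; balance after payment $9,138.80.
Month 2: interest $150.79; balance after payment $9,076.59.
Closed form: n = −ln(1 − rB₀/P)/ln(1+r) = −ln(0.28732)/ln(1.0165) ≈ 76.206, so the balance reaches zero during payment 77.

77 months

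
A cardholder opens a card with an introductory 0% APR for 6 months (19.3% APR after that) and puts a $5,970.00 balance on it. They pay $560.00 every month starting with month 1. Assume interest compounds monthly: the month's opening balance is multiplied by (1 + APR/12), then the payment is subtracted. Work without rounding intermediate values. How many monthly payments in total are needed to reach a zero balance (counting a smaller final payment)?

11 payments

Promo months 1–6 at r₀ = 0%/12 = 0; months 7+ at r₁ = 19.3%/12 = 0.0160833.
After month 6 (no interest yet): B = $5,970.00 − 6·$560.00 = $2,610.00.
Then at r₁ with $560.00/mo: n₂ = −ln(1 − r₁·B/P)/ln(1+r₁) ≈ 4.88 → 5 more payments.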